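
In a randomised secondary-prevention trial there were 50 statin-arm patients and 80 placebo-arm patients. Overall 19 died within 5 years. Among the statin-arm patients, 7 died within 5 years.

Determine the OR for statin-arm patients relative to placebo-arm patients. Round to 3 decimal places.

statin-arm patients without the outcome: 50 − 7 = 43
placebo-arm patients with the outcome: 19 − 7 = 12
placebo-arm patients without the outcome: 80 − 12 = 68
OR = (7 × 68) / (43 × 12) = 476/516 ≈ 0.922

0.922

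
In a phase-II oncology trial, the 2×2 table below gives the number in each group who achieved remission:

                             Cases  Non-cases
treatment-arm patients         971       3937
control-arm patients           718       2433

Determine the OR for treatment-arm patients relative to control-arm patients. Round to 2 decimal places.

OR = (971 × 2433) / (3937 × 718) = 2362443/2826766 ≈ 0.84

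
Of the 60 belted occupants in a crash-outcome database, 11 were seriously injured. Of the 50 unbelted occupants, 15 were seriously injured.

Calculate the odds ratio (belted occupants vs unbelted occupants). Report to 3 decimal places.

OR = (11 × 35) / (49 × 15) = 385/735 ≈ 0.524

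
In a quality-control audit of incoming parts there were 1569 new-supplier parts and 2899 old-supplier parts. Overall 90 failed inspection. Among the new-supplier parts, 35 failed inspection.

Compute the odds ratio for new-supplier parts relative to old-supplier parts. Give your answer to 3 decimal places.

new-supplier parts without the outcome: 1569 − 35 = 1534
old-supplier parts with the outcome: 90 − 35 = 55
old-supplier parts without the outcome: 2899 − 55 = 2844
odds, new-supplier parts = 35/1534 = 0.02282
odds, old-supplier parts = 55/2844 = 0.01934
OR = 0.02282 / 0.01934 = 1.180

OR ≈ 1.180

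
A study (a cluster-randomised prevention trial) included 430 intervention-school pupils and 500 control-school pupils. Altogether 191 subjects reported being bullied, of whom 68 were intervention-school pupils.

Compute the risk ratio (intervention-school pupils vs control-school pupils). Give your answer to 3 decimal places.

intervention-school pupils without the outcome: 430 − 68 = 362
control-school pupils with the outcome: 191 − 68 = 123
control-school pupils without the outcome: 500 − 123 = 377
risk, intervention-school pupils = 68/430 = 0.1581
risk, control-school pupils = 123/500 = 0.2460
RR = 0.1581 / 0.2460 = 0.643

RR ≈ 0.643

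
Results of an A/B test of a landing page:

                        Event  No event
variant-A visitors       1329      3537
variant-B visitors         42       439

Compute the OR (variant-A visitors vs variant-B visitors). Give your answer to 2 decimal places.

odds, variant-A visitors = 1329/3537 = 0.3757
odds, variant-B visitors = 42/439 = 0.0957
OR = 0.3757 / 0.0957 = 3.93

OR = 3.93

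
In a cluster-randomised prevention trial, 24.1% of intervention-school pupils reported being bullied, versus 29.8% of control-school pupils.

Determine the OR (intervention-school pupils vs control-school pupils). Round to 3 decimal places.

odds, intervention-school pupils = 0.2410/0.7590 = 0.3175
odds, control-school pupils = 0.2980/0.7020 = 0.4245
OR = 0.3175 / 0.4245 = 0.748

OR = 0.748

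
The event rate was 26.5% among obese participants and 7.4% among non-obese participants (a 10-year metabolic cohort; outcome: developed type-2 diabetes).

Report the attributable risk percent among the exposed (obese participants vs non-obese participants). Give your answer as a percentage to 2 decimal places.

AR% = (0.2650 − 0.0740) / 0.2650 = 0.7208 → 72.08%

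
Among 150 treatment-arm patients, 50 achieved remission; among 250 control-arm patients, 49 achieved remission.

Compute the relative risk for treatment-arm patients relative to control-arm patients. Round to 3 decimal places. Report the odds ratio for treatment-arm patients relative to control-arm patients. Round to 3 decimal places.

RR = 1.701; OR = 2.051

risk, treatment-arm patients = 50/150 = 0.3333
risk, control-arm patients = 49/250 = 0.1960
RR = 0.3333 / 0.1960 = 1.701
OR = (50 × 201) / (100 × 49) = 10050/4900 ≈ 2.051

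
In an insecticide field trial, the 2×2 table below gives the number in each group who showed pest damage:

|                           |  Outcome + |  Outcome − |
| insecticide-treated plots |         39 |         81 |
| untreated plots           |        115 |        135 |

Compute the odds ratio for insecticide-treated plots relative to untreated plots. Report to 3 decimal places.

OR = (39 × 135) / (81 × 115) = 5265/9315 ≈ 0.565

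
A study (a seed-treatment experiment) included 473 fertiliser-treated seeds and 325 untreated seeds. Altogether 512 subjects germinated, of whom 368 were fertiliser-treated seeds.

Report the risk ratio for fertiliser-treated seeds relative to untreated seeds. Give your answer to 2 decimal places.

1.76

fertiliser-treated seeds without the outcome: 473 − 368 = 105
untreated seeds with the outcome: 512 − 368 = 144
untreated seeds without the outcome: 325 − 144 = 181
risk, fertiliser-treated seeds = 368/473 = 0.7780
risk, untreated seeds = 144/325 = 0.4431
RR = 0.7780 / 0.4431 = 1.76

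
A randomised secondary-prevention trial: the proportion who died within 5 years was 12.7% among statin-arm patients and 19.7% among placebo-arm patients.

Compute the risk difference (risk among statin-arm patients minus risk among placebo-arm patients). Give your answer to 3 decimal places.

risk difference = 0.1270 − 0.1970 = -0.070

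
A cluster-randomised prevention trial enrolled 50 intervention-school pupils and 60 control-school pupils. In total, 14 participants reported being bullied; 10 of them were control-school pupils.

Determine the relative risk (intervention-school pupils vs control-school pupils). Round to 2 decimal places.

intervention-school pupils with the outcome: 14 − 10 = 4
intervention-school pupils without the outcome: 50 − 4 = 46
control-school pupils without the outcome: 60 − 10 = 50
risk, intervention-school pupils = 4/50 = 0.0800
risk, control-school pupils = 10/60 = 0.1667
RR = 0.0800 / 0.1667 = 0.48

0.48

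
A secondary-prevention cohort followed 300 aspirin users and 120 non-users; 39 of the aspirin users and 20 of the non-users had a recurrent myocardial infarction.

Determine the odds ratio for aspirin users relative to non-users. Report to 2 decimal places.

OR = (39 × 100) / (261 × 20) = 3900/5220 ≈ 0.75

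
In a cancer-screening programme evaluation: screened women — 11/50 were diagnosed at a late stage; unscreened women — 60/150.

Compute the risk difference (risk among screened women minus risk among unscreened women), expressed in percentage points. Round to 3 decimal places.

risk, screened women = 11/50 = 0.2200
risk, unscreened women = 60/150 = 0.4000
risk difference = 0.2200 − 0.4000 = -0.1800 → -18.000 percentage points

RD = -18.000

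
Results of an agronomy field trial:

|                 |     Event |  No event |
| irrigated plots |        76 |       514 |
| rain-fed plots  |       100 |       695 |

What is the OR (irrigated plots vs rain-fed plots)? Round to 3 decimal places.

OR = (76 × 695) / (514 × 100) = 52820/51400 ≈ 1.028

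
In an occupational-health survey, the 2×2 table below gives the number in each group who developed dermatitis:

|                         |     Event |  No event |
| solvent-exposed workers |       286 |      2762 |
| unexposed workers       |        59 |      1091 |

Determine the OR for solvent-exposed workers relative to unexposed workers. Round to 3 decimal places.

OR = (286 × 1091) / (2762 × 59) = 312026/162958 ≈ 1.915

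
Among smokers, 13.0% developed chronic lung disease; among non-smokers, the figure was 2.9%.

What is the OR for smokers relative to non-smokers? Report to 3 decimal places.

odds, smokers = 0.13000/0.87000 = 0.14943
odds, non-smokers = 0.02900/0.97100 = 0.02987
OR = 0.14943 / 0.02987 = 5.003

5.003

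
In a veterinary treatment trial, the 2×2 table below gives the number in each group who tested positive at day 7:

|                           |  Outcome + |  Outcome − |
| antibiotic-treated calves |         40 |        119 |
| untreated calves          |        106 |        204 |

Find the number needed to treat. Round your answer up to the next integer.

NNT = 12

risk, antibiotic-treated calves = 40/159 = 0.251572
risk, untreated calves = 106/310 = 0.341935
absolute risk difference = 0.090363
1 / 0.090363 = 11.066 → round up → 12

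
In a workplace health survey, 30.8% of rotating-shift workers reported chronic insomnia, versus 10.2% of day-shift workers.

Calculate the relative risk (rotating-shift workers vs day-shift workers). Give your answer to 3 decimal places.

RR = 0.3080 / 0.1020 = 3.020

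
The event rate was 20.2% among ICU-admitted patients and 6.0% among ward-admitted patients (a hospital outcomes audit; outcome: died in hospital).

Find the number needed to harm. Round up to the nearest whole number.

NNH: 8

absolute risk difference = 0.142000
1 / 0.142000 = 7.042 → round up → 8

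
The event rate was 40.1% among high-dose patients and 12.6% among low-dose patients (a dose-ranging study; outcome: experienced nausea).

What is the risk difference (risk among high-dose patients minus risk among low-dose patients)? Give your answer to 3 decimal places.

risk difference = 0.4010 − 0.1260 = 0.275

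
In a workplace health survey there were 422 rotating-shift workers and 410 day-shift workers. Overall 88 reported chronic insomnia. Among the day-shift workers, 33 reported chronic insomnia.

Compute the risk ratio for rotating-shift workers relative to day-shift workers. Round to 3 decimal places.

1.619

rotating-shift workers with the outcome: 88 − 33 = 55
rotating-shift workers without the outcome: 422 − 55 = 367
day-shift workers without the outcome: 410 − 33 = 377
risk, rotating-shift workers = 55/422 = 0.1303
risk, day-shift workers = 33/410 = 0.0805
RR = 0.1303 / 0.0805 = 1.619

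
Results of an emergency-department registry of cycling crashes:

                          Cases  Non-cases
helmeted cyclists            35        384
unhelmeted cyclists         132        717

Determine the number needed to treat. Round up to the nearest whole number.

risk, helmeted cyclists = 35/419 = 0.083532
risk, unhelmeted cyclists = 132/849 = 0.155477
absolute risk difference = 0.071945
1 / 0.071945 = 13.900 → round up → 14

14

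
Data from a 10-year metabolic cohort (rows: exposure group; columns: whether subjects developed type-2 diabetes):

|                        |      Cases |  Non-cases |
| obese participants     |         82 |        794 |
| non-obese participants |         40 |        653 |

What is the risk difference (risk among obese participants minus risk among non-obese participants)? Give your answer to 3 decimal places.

risk, obese participants = 82/876 = 0.0936
risk, non-obese participants = 40/693 = 0.0577
risk difference = 0.0936 − 0.0577 = 0.036

0.036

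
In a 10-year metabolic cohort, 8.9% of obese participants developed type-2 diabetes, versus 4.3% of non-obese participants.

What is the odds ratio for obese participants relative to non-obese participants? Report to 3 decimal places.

odds, obese participants = 0.08900/0.91100 = 0.09769
odds, non-obese participants = 0.04300/0.95700 = 0.04493
OR = 0.09769 / 0.04493 = 2.174

2.174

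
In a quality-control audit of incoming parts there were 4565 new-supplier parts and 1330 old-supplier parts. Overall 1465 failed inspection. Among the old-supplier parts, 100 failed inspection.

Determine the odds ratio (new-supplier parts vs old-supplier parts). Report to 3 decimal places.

new-supplier parts with the outcome: 1465 − 100 = 1365
new-supplier parts without the outcome: 4565 − 1365 = 3200
old-supplier parts without the outcome: 1330 − 100 = 1230
odds, new-supplier parts = 1365/3200 = 0.4266
odds, old-supplier parts = 100/1230 = 0.0813
OR = 0.4266 / 0.0813 = 5.247

OR ≈ 5.247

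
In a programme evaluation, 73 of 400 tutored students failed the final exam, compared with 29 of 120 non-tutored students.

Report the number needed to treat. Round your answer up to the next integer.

risk, tutored students = 73/400 = 0.182500
risk, non-tutored students = 29/120 = 0.241667
absolute risk difference = 0.059167
1 / 0.059167 = 16.901 → round up → 17

NNT ≈ 17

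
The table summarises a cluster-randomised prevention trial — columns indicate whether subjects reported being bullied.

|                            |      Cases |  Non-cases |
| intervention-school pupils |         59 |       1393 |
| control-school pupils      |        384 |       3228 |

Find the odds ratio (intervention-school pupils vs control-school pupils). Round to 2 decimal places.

OR = (59 × 3228) / (1393 × 384) = 190452/534912 ≈ 0.36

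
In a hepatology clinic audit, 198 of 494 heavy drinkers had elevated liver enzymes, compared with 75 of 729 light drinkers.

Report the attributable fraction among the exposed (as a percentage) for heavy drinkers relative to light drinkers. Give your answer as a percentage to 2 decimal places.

risk, heavy drinkers = 198/494 = 0.4008
risk, light drinkers = 75/729 = 0.1029
AR% = (0.4008 − 0.1029) / 0.4008 = 0.7433 → 74.33%

74.33%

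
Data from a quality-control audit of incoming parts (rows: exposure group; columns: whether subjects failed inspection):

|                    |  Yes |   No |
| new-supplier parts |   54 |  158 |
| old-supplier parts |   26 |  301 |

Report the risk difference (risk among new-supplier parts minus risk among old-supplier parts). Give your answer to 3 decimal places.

risk, new-supplier parts = 54/212 = 0.2547
risk, old-supplier parts = 26/327 = 0.0795
risk difference = 0.2547 − 0.0795 = 0.175

0.175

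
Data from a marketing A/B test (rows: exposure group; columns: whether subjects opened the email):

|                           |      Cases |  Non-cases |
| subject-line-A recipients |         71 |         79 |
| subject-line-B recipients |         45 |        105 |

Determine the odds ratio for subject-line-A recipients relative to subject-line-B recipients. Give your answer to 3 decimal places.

OR = (71 × 105) / (79 × 45) = 7455/3555 ≈ 2.097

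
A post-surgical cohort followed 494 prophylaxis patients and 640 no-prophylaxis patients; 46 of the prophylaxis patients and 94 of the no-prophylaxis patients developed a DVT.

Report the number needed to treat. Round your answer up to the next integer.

risk, prophylaxis patients = 46/494 = 0.093117
risk, no-prophylaxis patients = 94/640 = 0.146875
absolute risk difference = 0.053758
1 / 0.053758 = 18.602 → round up → 19

NNT ≈ 19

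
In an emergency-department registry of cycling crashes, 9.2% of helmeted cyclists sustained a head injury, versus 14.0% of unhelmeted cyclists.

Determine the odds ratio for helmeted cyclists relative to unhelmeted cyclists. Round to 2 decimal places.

odds, helmeted cyclists = 0.0920/0.9080 = 0.1013
odds, unhelmeted cyclists = 0.1400/0.8600 = 0.1628
OR = 0.1013 / 0.1628 = 0.62

OR ≈ 0.62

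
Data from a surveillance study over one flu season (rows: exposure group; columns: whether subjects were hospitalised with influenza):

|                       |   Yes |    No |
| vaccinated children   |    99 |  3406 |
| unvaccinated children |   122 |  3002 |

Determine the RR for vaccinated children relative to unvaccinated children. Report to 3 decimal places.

0.723

risk, vaccinated children = 99/3505 = 0.02825
risk, unvaccinated children = 122/3124 = 0.03905
RR = 0.02825 / 0.03905 = 0.723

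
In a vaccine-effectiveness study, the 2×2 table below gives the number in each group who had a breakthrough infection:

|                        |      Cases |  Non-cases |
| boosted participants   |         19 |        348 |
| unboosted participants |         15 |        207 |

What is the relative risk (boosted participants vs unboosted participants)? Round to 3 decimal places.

0.766

risk, boosted participants = 19/367 = 0.0518
risk, unboosted participants = 15/222 = 0.0676
RR = 0.0518 / 0.0676 = 0.766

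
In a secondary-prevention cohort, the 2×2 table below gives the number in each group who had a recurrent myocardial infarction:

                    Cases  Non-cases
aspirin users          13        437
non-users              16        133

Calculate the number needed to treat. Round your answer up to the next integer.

risk, aspirin users = 13/450 = 0.028889
risk, non-users = 16/149 = 0.107383
absolute risk difference = 0.078494
1 / 0.078494 = 12.740 → round up → 13

NNT: 13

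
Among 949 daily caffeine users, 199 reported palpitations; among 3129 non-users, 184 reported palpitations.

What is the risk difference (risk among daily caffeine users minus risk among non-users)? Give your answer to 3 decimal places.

risk, daily caffeine users = 199/949 = 0.2097
risk, non-users = 184/3129 = 0.0588
risk difference = 0.2097 − 0.0588 = 0.151

RD ≈ 0.151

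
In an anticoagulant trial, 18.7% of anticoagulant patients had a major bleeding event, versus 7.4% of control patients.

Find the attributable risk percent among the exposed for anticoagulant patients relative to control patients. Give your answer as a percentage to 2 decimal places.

AR% = (0.1870 − 0.0740) / 0.1870 = 0.6043 → 60.43%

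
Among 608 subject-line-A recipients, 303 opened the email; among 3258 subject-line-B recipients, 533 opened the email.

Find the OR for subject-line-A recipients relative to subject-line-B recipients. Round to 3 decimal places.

OR = (303 × 2725) / (305 × 533) = 825675/162565 ≈ 5.079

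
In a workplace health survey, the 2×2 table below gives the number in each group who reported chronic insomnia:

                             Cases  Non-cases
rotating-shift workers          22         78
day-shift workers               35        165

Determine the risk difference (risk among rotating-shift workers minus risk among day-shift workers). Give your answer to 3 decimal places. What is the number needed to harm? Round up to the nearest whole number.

RD = 0.045; NNH = 23

risk, rotating-shift workers = 22/100 = 0.2200
risk, day-shift workers = 35/200 = 0.1750
risk difference = 0.2200 − 0.1750 = 0.045
absolute risk difference = 0.045000
1 / 0.045000 = 22.222 → round up → 23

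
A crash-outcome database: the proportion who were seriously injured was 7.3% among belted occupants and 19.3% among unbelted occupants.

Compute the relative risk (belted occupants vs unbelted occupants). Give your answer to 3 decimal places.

RR = 0.0730 / 0.1930 = 0.378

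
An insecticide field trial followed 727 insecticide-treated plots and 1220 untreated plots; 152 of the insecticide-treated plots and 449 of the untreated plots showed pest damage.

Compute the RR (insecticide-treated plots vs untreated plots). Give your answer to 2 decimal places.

risk, insecticide-treated plots = 152/727 = 0.2091
risk, untreated plots = 449/1220 = 0.3680
RR = 0.2091 / 0.3680 = 0.57

0.57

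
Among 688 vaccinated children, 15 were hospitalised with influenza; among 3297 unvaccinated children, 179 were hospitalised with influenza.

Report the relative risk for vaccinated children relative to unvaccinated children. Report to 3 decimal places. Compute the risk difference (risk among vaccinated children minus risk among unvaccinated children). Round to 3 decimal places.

risk, vaccinated children = 15/688 = 0.02180
risk, unvaccinated children = 179/3297 = 0.05429
RR = 0.02180 / 0.05429 = 0.402
risk difference = 0.02180 − 0.05429 = -0.032

RR = 0.402; RD = -0.032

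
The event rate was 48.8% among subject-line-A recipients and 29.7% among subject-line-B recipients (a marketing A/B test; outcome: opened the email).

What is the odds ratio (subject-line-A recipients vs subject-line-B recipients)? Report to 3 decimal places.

2.256

odds, subject-line-A recipients = 0.4880/0.5120 = 0.9531
odds, subject-line-B recipients = 0.2970/0.7030 = 0.4225
OR = 0.9531 / 0.4225 = 2.256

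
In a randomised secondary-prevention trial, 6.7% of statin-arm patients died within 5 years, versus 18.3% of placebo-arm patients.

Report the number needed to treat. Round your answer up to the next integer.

absolute risk difference = 0.116000
1 / 0.116000 = 8.621 → round up → 9

9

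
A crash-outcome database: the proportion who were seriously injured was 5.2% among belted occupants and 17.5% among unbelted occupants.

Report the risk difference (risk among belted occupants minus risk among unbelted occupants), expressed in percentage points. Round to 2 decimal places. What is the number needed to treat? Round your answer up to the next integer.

risk difference = 0.0520 − 0.1750 = -0.1230 → -12.30 percentage points
absolute risk difference = 0.123000
1 / 0.123000 = 8.130 → round up → 9

RD = -12.30; NNT = 9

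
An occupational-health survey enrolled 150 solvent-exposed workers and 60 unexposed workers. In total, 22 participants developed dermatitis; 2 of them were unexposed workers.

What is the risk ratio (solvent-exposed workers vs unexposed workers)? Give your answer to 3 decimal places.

4.000

solvent-exposed workers with the outcome: 22 − 2 = 20
solvent-exposed workers without the outcome: 150 − 20 = 130
unexposed workers without the outcome: 60 − 2 = 58
risk, solvent-exposed workers = 20/150 = 0.13333
risk, unexposed workers = 2/60 = 0.03333
RR = 0.13333 / 0.03333 = 4.000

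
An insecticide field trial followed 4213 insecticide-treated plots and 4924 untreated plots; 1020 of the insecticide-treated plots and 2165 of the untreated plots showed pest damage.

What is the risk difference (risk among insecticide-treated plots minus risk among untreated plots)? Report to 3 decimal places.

RD = -0.198

risk, insecticide-treated plots = 1020/4213 = 0.2421
risk, untreated plots = 2165/4924 = 0.4397
risk difference = 0.2421 − 0.4397 = -0.198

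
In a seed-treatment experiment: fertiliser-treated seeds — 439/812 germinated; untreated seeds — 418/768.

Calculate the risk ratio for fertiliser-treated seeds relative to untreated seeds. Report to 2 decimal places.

risk, fertiliser-treated seeds = 439/812 = 0.5406
risk, untreated seeds = 418/768 = 0.5443
RR = 0.5406 / 0.5443 = 0.99

0.99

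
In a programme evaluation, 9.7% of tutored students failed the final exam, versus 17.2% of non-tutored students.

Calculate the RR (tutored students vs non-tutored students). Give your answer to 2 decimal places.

RR = 0.0970 / 0.1720 = 0.56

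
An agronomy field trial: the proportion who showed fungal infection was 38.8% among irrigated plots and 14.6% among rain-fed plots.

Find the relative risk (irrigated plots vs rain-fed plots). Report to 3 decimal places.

RR = 0.3880 / 0.1460 = 2.658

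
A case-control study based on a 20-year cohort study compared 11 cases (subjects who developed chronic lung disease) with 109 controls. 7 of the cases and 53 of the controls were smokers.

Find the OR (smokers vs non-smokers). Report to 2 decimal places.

OR = (7 × 56) / (53 × 4) = 392/212 ≈ 1.85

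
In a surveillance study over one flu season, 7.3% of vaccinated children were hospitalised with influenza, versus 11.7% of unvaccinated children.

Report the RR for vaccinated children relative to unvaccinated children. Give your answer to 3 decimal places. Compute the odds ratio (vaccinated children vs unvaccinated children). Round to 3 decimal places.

RR = 0.0730 / 0.1170 = 0.624
odds, vaccinated children = 0.0730/0.9270 = 0.0787
odds, unvaccinated children = 0.1170/0.8830 = 0.1325
OR = 0.0787 / 0.1325 = 0.594

RR = 0.624; OR = 0.594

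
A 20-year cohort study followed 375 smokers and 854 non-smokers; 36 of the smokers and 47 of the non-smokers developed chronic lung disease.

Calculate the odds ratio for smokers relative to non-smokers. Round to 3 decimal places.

OR = (36 × 807) / (339 × 47) = 29052/15933 ≈ 1.823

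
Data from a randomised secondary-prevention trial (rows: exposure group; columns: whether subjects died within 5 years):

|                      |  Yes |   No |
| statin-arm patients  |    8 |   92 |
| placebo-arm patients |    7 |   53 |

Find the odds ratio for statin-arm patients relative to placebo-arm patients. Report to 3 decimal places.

OR = (8 × 53) / (92 × 7) = 424/644 ≈ 0.658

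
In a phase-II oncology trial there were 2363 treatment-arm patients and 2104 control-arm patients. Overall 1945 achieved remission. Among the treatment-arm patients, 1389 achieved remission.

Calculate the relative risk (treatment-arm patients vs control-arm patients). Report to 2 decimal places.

treatment-arm patients without the outcome: 2363 − 1389 = 974
control-arm patients with the outcome: 1945 − 1389 = 556
control-arm patients without the outcome: 2104 − 556 = 1548
risk, treatment-arm patients = 1389/2363 = 0.5878
risk, control-arm patients = 556/2104 = 0.2643
RR = 0.5878 / 0.2643 = 2.22

2.22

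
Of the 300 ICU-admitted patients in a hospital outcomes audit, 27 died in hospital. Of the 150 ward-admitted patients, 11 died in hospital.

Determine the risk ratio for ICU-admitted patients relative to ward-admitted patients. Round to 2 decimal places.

risk, ICU-admitted patients = 27/300 = 0.0900
risk, ward-admitted patients = 11/150 = 0.0733
RR = 0.0900 / 0.0733 = 1.23

RR = 1.23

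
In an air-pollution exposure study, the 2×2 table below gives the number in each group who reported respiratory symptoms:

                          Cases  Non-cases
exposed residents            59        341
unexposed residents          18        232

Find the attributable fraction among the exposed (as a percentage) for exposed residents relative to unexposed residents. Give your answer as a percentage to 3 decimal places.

risk, exposed residents = 59/400 = 0.1475
risk, unexposed residents = 18/250 = 0.0720
AR% = (0.1475 − 0.0720) / 0.1475 = 0.5119 → 51.186%

51.186%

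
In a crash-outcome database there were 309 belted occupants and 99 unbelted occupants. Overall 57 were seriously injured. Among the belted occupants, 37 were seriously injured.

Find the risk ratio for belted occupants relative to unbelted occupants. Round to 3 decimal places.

belted occupants without the outcome: 309 − 37 = 272
unbelted occupants with the outcome: 57 − 37 = 20
unbelted occupants without the outcome: 99 − 20 = 79
risk, belted occupants = 37/309 = 0.1197
risk, unbelted occupants = 20/99 = 0.2020
RR = 0.1197 / 0.2020 = 0.593

0.593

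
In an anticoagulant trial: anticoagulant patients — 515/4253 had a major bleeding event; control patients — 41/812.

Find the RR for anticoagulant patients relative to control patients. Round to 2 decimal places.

2.40

risk, anticoagulant patients = 515/4253 = 0.1211
risk, control patients = 41/812 = 0.0505
RR = 0.1211 / 0.0505 = 2.40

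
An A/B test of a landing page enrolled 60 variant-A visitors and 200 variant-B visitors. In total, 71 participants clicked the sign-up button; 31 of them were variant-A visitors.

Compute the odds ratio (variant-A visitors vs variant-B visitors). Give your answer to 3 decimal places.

4.276

variant-A visitors without the outcome: 60 − 31 = 29
variant-B visitors with the outcome: 71 − 31 = 40
variant-B visitors without the outcome: 200 − 40 = 160
OR = (31 × 160) / (29 × 40) = 4960/1160 ≈ 4.276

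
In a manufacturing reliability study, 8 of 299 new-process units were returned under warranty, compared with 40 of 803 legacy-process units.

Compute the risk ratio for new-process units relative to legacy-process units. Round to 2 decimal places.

risk, new-process units = 8/299 = 0.02676
risk, legacy-process units = 40/803 = 0.04981
RR = 0.02676 / 0.04981 = 0.54

RR = 0.54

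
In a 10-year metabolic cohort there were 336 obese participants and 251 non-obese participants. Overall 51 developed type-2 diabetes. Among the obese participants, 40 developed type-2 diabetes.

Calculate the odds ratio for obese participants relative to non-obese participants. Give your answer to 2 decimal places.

obese participants without the outcome: 336 − 40 = 296
non-obese participants with the outcome: 51 − 40 = 11
non-obese participants without the outcome: 251 − 11 = 240
odds, obese participants = 40/296 = 0.13514
odds, non-obese participants = 11/240 = 0.04583
OR = 0.13514 / 0.04583 = 2.95

2.95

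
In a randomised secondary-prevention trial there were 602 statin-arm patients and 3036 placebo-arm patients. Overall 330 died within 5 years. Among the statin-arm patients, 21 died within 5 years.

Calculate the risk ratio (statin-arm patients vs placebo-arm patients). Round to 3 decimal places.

statin-arm patients without the outcome: 602 − 21 = 581
placebo-arm patients with the outcome: 330 − 21 = 309
placebo-arm patients without the outcome: 3036 − 309 = 2727
risk, statin-arm patients = 21/602 = 0.03488
risk, placebo-arm patients = 309/3036 = 0.10178
RR = 0.03488 / 0.10178 = 0.343

RR: 0.343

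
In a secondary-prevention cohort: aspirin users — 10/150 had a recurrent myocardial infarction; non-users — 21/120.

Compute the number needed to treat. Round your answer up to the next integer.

NNT = 10

risk, aspirin users = 10/150 = 0.066667
risk, non-users = 21/120 = 0.175000
absolute risk difference = 0.108333
1 / 0.108333 = 9.231 → round up → 10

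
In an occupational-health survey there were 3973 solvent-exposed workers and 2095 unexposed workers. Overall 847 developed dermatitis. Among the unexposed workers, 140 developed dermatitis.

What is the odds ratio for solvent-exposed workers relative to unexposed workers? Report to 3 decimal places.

solvent-exposed workers with the outcome: 847 − 140 = 707
solvent-exposed workers without the outcome: 3973 − 707 = 3266
unexposed workers without the outcome: 2095 − 140 = 1955
OR = (707 × 1955) / (3266 × 140) = 1382185/457240 ≈ 3.023

OR ≈ 3.023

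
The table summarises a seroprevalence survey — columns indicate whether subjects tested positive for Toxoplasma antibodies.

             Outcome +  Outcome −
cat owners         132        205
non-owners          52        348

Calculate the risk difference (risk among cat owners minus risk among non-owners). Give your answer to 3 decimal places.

0.262

risk, cat owners = 132/337 = 0.3917
risk, non-owners = 52/400 = 0.1300
risk difference = 0.3917 − 0.1300 = 0.262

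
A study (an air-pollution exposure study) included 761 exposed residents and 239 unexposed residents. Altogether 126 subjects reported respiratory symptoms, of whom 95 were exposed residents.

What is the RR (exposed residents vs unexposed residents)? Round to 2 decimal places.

0.96

exposed residents without the outcome: 761 − 95 = 666
unexposed residents with the outcome: 126 − 95 = 31
unexposed residents without the outcome: 239 − 31 = 208
risk, exposed residents = 95/761 = 0.1248
risk, unexposed residents = 31/239 = 0.1297
RR = 0.1248 / 0.1297 = 0.96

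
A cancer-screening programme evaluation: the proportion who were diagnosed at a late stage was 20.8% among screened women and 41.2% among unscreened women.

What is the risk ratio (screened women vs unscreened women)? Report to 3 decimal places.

RR = 0.2080 / 0.4120 = 0.505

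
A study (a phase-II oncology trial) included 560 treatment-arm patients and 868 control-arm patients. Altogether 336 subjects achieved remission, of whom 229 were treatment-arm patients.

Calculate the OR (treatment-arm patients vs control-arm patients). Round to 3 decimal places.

OR = 4.920

treatment-arm patients without the outcome: 560 − 229 = 331
control-arm patients with the outcome: 336 − 229 = 107
control-arm patients without the outcome: 868 − 107 = 761
OR = (229 × 761) / (331 × 107) = 174269/35417 ≈ 4.920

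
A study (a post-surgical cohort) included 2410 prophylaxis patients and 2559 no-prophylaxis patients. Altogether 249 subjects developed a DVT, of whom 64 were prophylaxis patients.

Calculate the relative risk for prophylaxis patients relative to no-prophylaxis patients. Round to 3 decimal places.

prophylaxis patients without the outcome: 2410 − 64 = 2346
no-prophylaxis patients with the outcome: 249 − 64 = 185
no-prophylaxis patients without the outcome: 2559 − 185 = 2374
risk, prophylaxis patients = 64/2410 = 0.02656
risk, no-prophylaxis patients = 185/2559 = 0.07229
RR = 0.02656 / 0.07229 = 0.367

0.367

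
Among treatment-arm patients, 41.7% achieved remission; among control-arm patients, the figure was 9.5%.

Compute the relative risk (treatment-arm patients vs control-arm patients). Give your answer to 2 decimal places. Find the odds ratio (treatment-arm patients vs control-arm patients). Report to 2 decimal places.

RR = 0.4170 / 0.0950 = 4.39
odds, treatment-arm patients = 0.4170/0.5830 = 0.7153
odds, control-arm patients = 0.0950/0.9050 = 0.1050
OR = 0.7153 / 0.1050 = 6.81

RR = 4.39; OR = 6.81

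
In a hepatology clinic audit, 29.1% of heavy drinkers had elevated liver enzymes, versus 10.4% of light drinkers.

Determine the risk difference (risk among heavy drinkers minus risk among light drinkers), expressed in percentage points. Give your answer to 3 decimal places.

risk difference = 0.2910 − 0.1040 = 0.1870 → 18.700 percentage points

RD = 18.700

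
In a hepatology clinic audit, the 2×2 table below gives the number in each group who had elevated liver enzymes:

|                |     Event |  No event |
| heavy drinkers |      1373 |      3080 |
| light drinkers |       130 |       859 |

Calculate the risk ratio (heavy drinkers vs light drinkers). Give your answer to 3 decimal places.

2.346

risk, heavy drinkers = 1373/4453 = 0.3083
risk, light drinkers = 130/989 = 0.1314
RR = 0.3083 / 0.1314 = 2.346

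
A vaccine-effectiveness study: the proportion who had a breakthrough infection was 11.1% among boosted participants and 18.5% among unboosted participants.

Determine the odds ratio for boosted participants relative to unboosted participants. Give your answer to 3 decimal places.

0.550

odds, boosted participants = 0.1110/0.8890 = 0.1249
odds, unboosted participants = 0.1850/0.8150 = 0.2270
OR = 0.1249 / 0.2270 = 0.550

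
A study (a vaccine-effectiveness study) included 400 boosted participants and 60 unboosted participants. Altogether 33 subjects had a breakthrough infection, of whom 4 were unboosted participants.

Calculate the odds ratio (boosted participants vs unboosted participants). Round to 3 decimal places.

boosted participants with the outcome: 33 − 4 = 29
boosted participants without the outcome: 400 − 29 = 371
unboosted participants without the outcome: 60 − 4 = 56
OR = (29 × 56) / (371 × 4) = 1624/1484 ≈ 1.094

OR ≈ 1.094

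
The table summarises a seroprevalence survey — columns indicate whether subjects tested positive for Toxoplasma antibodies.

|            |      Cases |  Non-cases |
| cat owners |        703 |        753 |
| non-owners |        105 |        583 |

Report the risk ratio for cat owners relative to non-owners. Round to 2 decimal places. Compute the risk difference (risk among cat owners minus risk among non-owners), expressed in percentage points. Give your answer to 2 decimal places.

risk, cat owners = 703/1456 = 0.4828
risk, non-owners = 105/688 = 0.1526
RR = 0.4828 / 0.1526 = 3.16
risk difference = 0.4828 − 0.1526 = 0.3302 → 33.02 percentage points

RR = 3.16; RD = 33.02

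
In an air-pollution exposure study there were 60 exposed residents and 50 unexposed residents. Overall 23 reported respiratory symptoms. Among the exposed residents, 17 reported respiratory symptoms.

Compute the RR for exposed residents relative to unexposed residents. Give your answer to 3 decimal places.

RR ≈ 2.361

exposed residents without the outcome: 60 − 17 = 43
unexposed residents with the outcome: 23 − 17 = 6
unexposed residents without the outcome: 50 − 6 = 44
risk, exposed residents = 17/60 = 0.2833
risk, unexposed residents = 6/50 = 0.1200
RR = 0.2833 / 0.1200 = 2.361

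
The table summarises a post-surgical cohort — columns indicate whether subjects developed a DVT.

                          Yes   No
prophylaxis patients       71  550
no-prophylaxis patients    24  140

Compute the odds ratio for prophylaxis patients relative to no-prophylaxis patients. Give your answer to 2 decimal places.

OR = (71 × 140) / (550 × 24) = 9940/13200 ≈ 0.75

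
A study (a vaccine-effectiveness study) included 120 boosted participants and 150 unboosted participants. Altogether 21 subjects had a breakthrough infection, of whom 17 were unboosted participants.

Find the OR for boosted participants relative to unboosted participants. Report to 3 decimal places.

OR = 0.270

boosted participants with the outcome: 21 − 17 = 4
boosted participants without the outcome: 120 − 4 = 116
unboosted participants without the outcome: 150 − 17 = 133
odds, boosted participants = 4/116 = 0.03448
odds, unboosted participants = 17/133 = 0.12782
OR = 0.03448 / 0.12782 = 0.270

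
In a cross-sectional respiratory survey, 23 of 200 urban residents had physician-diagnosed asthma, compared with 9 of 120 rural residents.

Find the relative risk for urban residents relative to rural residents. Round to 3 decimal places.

RR ≈ 1.533

risk, urban residents = 23/200 = 0.1150
risk, rural residents = 9/120 = 0.0750
RR = 0.1150 / 0.0750 = 1.533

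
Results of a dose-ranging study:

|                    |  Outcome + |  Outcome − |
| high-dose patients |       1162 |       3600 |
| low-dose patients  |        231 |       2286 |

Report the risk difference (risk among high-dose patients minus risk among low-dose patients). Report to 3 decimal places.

risk, high-dose patients = 1162/4762 = 0.2440
risk, low-dose patients = 231/2517 = 0.0918
risk difference = 0.2440 − 0.0918 = 0.152

RD = 0.152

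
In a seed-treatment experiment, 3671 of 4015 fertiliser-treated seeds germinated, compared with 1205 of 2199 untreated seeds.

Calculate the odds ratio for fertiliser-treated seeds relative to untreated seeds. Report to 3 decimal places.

OR = (3671 × 994) / (344 × 1205) = 3648974/414520 ≈ 8.803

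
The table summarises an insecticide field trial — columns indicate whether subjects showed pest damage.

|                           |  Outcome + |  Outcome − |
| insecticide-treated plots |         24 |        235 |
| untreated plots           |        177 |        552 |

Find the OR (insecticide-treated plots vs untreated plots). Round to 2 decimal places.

OR = (24 × 552) / (235 × 177) = 13248/41595 ≈ 0.32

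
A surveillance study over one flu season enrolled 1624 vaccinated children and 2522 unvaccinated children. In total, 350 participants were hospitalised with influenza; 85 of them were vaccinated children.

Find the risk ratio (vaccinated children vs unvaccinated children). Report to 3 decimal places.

RR ≈ 0.498

vaccinated children without the outcome: 1624 − 85 = 1539
unvaccinated children with the outcome: 350 − 85 = 265
unvaccinated children without the outcome: 2522 − 265 = 2257
risk, vaccinated children = 85/1624 = 0.0523
risk, unvaccinated children = 265/2522 = 0.1051
RR = 0.0523 / 0.1051 = 0.498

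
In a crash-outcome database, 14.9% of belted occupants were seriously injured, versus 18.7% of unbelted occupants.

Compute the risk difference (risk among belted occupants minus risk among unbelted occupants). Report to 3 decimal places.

risk difference = 0.1490 − 0.1870 = -0.038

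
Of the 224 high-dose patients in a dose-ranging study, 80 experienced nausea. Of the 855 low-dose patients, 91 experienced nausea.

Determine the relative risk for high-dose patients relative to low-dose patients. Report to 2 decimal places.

risk, high-dose patients = 80/224 = 0.3571
risk, low-dose patients = 91/855 = 0.1064
RR = 0.3571 / 0.1064 = 3.36

3.36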